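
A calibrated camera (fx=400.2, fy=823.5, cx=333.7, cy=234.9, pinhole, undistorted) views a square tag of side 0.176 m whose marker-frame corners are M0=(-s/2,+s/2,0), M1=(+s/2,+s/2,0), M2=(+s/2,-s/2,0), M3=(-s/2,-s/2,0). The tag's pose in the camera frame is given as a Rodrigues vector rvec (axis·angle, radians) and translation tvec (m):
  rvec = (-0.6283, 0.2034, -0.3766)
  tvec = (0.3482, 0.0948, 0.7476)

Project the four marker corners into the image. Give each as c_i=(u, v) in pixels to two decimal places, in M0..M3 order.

c0=(500.82, 464.94) c1=(597.33, 384.42) c2=(537.09, 228.58) c3=(454.27, 300.89)

Intrinsics K: fx=400.2, fy=823.5, cx=333.7, cy=234.9
Marker side s = 0.176 m; corners in marker frame (Z=0):
  M0 = (-0.0880, +0.0880, 0)
  M1 = (+0.0880, +0.0880, 0)
  M2 = (+0.0880, -0.0880, 0)
  M3 = (-0.0880, -0.0880, 0)
rvec = (-0.6283, 0.2034, -0.3766), |rvec| = θ = 0.76024 rad = 43.558°
Rodrigues: sinθ=0.68909, 1−cosθ=0.27533; R = I + sinθ·[k]× + (1−cosθ)·[k]×²:
    [+0.91273 +0.28048 +0.29709]
    [-0.40224 +0.74438 +0.53301]
    [-0.07165 -0.60599 +0.79224]
t = (0.3482, 0.0948, 0.7476) m
M0: Pc = R·M0+t = (+0.29256, +0.19570, +0.70058); u = 400.2·(+0.29256)/0.70058 + 333.7 = 500.8240, v = 823.5·(+0.19570)/0.70058 + 234.9 = 464.9401
M1: Pc = R·M1+t = (+0.45320, +0.12491, +0.68797); u = 400.2·(+0.45320)/0.68797 + 333.7 = 597.3337, v = 823.5·(+0.12491)/0.68797 + 234.9 = 384.4162
M2: Pc = R·M2+t = (+0.40384, -0.00610, +0.79462); u = 400.2·(+0.40384)/0.79462 + 333.7 = 537.0871, v = 823.5·(-0.00610)/0.79462 + 234.9 = 228.5759
M3: Pc = R·M3+t = (+0.24320, +0.06469, +0.80723); u = 400.2·(+0.24320)/0.80723 + 333.7 = 454.2697, v = 823.5·(+0.06469)/0.80723 + 234.9 = 300.8950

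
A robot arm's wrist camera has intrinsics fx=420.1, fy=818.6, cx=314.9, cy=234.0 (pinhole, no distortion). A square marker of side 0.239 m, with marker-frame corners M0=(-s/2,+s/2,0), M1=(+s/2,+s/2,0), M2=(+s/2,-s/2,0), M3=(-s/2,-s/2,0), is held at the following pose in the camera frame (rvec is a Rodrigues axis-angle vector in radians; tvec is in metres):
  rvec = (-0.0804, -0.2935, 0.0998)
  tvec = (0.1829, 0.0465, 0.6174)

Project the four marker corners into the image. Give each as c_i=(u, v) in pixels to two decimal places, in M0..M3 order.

c0=(358.04, 451.31) c1=(502.82, 461.78) c2=(509.57, 161.22) c3=(371.01, 116.77)

Intrinsics K: fx=420.1, fy=818.6, cx=314.9, cy=234.0
Marker side s = 0.239 m; corners in marker frame (Z=0):
  M0 = (-0.1195, +0.1195, 0)
  M1 = (+0.1195, +0.1195, 0)
  M2 = (+0.1195, -0.1195, 0)
  M3 = (-0.1195, -0.1195, 0)
rvec = (-0.0804, -0.2935, 0.0998), |rvec| = θ = 0.32026 rad = 18.350°
Rodrigues: sinθ=0.31481, 1−cosθ=0.05085; R = I + sinθ·[k]× + (1−cosθ)·[k]×²:
    [+0.95236 -0.08640 -0.29249]
    [+0.10980 +0.99186 +0.06451]
    [+0.28453 -0.09355 +0.95409]
t = (0.1829, 0.0465, 0.6174) m
M0: Pc = R·M0+t = (+0.05877, +0.15191, +0.57222); u = 420.1·(+0.05877)/0.57222 + 314.9 = 358.0450, v = 818.6·(+0.15191)/0.57222 + 234.0 = 451.3121
M1: Pc = R·M1+t = (+0.28638, +0.17815, +0.64022); u = 420.1·(+0.28638)/0.64022 + 314.9 = 502.8175, v = 818.6·(+0.17815)/0.64022 + 234.0 = 461.7838
M2: Pc = R·M2+t = (+0.30703, -0.05891, +0.66258); u = 420.1·(+0.30703)/0.66258 + 314.9 = 509.5693, v = 818.6·(-0.05891)/0.66258 + 234.0 = 161.2236
M3: Pc = R·M3+t = (+0.07942, -0.08515, +0.59458); u = 420.1·(+0.07942)/0.59458 + 314.9 = 371.0133, v = 818.6·(-0.08515)/0.59458 + 234.0 = 116.7701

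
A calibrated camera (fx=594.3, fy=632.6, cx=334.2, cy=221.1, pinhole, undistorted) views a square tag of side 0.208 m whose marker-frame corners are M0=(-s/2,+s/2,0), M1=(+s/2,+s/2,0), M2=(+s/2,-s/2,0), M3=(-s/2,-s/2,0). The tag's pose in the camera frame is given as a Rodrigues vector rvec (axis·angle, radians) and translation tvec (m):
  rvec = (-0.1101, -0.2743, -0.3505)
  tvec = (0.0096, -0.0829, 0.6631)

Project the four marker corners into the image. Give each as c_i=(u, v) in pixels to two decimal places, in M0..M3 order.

c0=(289.16, 269.34) c1=(455.58, 203.18) c2=(390.97, 27.68) c3=(221.78, 76.37)

Intrinsics K: fx=594.3, fy=632.6, cx=334.2, cy=221.1
Marker side s = 0.208 m; corners in marker frame (Z=0):
  M0 = (-0.1040, +0.1040, 0)
  M1 = (+0.1040, +0.1040, 0)
  M2 = (+0.1040, -0.1040, 0)
  M3 = (-0.1040, -0.1040, 0)
rvec = (-0.1101, -0.2743, -0.3505), |rvec| = θ = 0.45849 rad = 26.270°
Rodrigues: sinθ=0.44259, 1−cosθ=0.10328; R = I + sinθ·[k]× + (1−cosθ)·[k]×²:
    [+0.90268 +0.35319 -0.24583]
    [-0.32351 +0.93369 +0.15352]
    [+0.28375 -0.05905 +0.95708]
t = (0.0096, -0.0829, 0.6631) m
M0: Pc = R·M0+t = (-0.04755, +0.04785, +0.62745); u = 594.3·(-0.04755)/0.62745 + 334.2 = 289.1649, v = 632.6·(+0.04785)/0.62745 + 221.1 = 269.3415
M1: Pc = R·M1+t = (+0.14021, -0.01944, +0.68647); u = 594.3·(+0.14021)/0.68647 + 334.2 = 455.5845, v = 632.6·(-0.01944)/0.68647 + 221.1 = 203.1840
M2: Pc = R·M2+t = (+0.06675, -0.21365, +0.69875); u = 594.3·(+0.06675)/0.69875 + 334.2 = 390.9696, v = 632.6·(-0.21365)/0.69875 + 221.1 = 27.6775
M3: Pc = R·M3+t = (-0.12101, -0.14636, +0.63973); u = 594.3·(-0.12101)/0.63973 + 334.2 = 221.7838, v = 632.6·(-0.14636)/0.63973 + 221.1 = 76.3731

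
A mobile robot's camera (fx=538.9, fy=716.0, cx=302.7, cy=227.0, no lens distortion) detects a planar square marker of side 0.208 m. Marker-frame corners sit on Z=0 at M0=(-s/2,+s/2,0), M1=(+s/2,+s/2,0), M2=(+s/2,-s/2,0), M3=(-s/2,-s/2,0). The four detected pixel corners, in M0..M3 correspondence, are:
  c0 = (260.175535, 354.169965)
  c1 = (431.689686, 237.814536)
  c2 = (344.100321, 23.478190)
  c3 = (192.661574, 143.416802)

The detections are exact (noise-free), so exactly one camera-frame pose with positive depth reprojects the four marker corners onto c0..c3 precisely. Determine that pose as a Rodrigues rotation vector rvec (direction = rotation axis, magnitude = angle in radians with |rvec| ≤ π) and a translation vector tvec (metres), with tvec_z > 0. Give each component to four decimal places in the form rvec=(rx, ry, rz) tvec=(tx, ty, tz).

rvec=(-0.2184, 0.2596, -0.4648) tvec=(-0.0001, -0.0337, 0.6013)

Intrinsics K: fx=538.9, fy=716.0, cx=302.7, cy=227.0
Marker side s = 0.208 m; corners in marker frame (Z=0):
  M0 = (-0.1040, +0.1040, 0)
  M1 = (+0.1040, +0.1040, 0)
  M2 = (+0.1040, -0.1040, 0)
  M3 = (-0.1040, -0.1040, 0)
Detected image corners:
  c0 = (260.175535, 354.169965) px
  c1 = (431.689686, 237.814536) px
  c2 = (344.100321, 23.478190) px
  c3 = (192.661574, 143.416802) px
Planar DLT: solve 8×8 A·h = b for H (H[2,2]=1):
  H  [+673.91718 +235.73800 +302.63906]
  H  [-630.29859 +937.88295 +186.84946]
  H  [-0.32621 -0.44104 +1.00000]
B = K⁻¹H; ‖b₁‖=1.663032, ‖b₂‖=1.663032; λ = 2/(‖b₁‖+‖b₂‖) = 0.601311, sign → tz>0 ⇒ λ=+0.601311
r₁ = λ·B[:,0] = (+0.86215,-0.46715,-0.19616); r₂ = λ·B[:,1] = (+0.41200,+0.87173,-0.26520)
r₃ = r₁×r₂ = (+0.29488,+0.14783,+0.94403); SVD([r₁ r₂ r₃]) → R = UVᵀ:
  R  [+0.86215 +0.41200 +0.29488]
  R  [-0.46715 +0.87173 +0.14783]
  R  [-0.19616 -0.26520 +0.94403]
t = (-0.00007, -0.03372, +0.60131) m
tr R = 2.677908; θ = arccos((tr R − 1)/2) = 0.575438 rad = 32.970°
axis k = ((R−Rᵀ)₃₂, (R−Rᵀ)₁₃, (R−Rᵀ)₂₁) / (2 sinθ) = (-0.379484, +0.451156, -0.807744)
rvec = θ·k = (-0.218369, +0.259612, -0.464807)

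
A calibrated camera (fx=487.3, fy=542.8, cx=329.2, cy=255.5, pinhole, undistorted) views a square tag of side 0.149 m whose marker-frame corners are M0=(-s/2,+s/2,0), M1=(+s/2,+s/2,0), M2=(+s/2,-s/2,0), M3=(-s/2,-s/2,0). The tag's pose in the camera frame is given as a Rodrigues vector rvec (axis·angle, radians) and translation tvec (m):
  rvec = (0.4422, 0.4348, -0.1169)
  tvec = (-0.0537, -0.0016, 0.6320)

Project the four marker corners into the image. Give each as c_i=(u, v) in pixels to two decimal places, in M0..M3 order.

Intrinsics K: fx=487.3, fy=542.8, cx=329.2, cy=255.5
Marker side s = 0.149 m; corners in marker frame (Z=0):
  M0 = (-0.0745, +0.0745, 0)
  M1 = (+0.0745, +0.0745, 0)
  M2 = (+0.0745, -0.0745, 0)
  M3 = (-0.0745, -0.0745, 0)
rvec = (0.4422, 0.4348, -0.1169), |rvec| = θ = 0.63108 rad = 36.158°
Rodrigues: sinθ=0.59001, 1−cosθ=0.19261; R = I + sinθ·[k]× + (1−cosθ)·[k]×²:
    [+0.90196 +0.20228 +0.38151]
    [-0.01631 +0.89882 -0.43801]
    [-0.43151 +0.38885 +0.81400]
t = (-0.0537, -0.0016, 0.6320) m
M0: Pc = R·M0+t = (-0.10583, +0.06658, +0.69312); u = 487.3·(-0.10583)/0.69312 + 329.2 = 254.7981, v = 542.8·(+0.06658)/0.69312 + 255.5 = 307.6386
M1: Pc = R·M1+t = (+0.02857, +0.06415, +0.62882); u = 487.3·(+0.02857)/0.62882 + 329.2 = 351.3369, v = 542.8·(+0.06415)/0.62882 + 255.5 = 310.8721
M2: Pc = R·M2+t = (-0.00157, -0.06978, +0.57088); u = 487.3·(-0.00157)/0.57088 + 329.2 = 327.8567, v = 542.8·(-0.06978)/0.57088 + 255.5 = 189.1553
M3: Pc = R·M3+t = (-0.13597, -0.06735, +0.63518); u = 487.3·(-0.13597)/0.63518 + 329.2 = 224.8888, v = 542.8·(-0.06735)/0.63518 + 255.5 = 197.9474

c0=(254.80, 307.64) c1=(351.34, 310.87) c2=(327.86, 189.16) c3=(224.89, 197.95)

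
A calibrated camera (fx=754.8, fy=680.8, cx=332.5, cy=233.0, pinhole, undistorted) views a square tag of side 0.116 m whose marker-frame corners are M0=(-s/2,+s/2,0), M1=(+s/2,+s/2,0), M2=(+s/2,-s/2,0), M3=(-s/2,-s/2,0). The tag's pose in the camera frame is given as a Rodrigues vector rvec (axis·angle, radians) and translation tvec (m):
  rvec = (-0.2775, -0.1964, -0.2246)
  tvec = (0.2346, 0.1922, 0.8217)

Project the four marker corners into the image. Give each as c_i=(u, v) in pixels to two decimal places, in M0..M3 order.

c0=(516.22, 453.81) c1=(612.53, 428.44) c2=(577.74, 334.63) c3=(483.71, 356.18)

Intrinsics K: fx=754.8, fy=680.8, cx=332.5, cy=233.0
Marker side s = 0.116 m; corners in marker frame (Z=0):
  M0 = (-0.0580, +0.0580, 0)
  M1 = (+0.0580, +0.0580, 0)
  M2 = (+0.0580, -0.0580, 0)
  M3 = (-0.0580, -0.0580, 0)
rvec = (-0.2775, -0.1964, -0.2246), |rvec| = θ = 0.40746 rad = 23.346°
Rodrigues: sinθ=0.39628, 1−cosθ=0.08187; R = I + sinθ·[k]× + (1−cosθ)·[k]×²:
    [+0.95610 +0.24531 -0.16028]
    [-0.19156 +0.93715 +0.29164]
    [+0.22174 -0.24813 +0.94301]
t = (0.2346, 0.1922, 0.8217) m
M0: Pc = R·M0+t = (+0.19337, +0.25767, +0.79445); u = 754.8·(+0.19337)/0.79445 + 332.5 = 516.2237, v = 680.8·(+0.25767)/0.79445 + 233.0 = 453.8058
M1: Pc = R·M1+t = (+0.30428, +0.23544, +0.82017); u = 754.8·(+0.30428)/0.82017 + 332.5 = 612.5301, v = 680.8·(+0.23544)/0.82017 + 233.0 = 428.4357
M2: Pc = R·M2+t = (+0.27583, +0.12673, +0.84895); u = 754.8·(+0.27583)/0.84895 + 332.5 = 577.7355, v = 680.8·(+0.12673)/0.84895 + 233.0 = 334.6322
M3: Pc = R·M3+t = (+0.16492, +0.14896, +0.82323); u = 754.8·(+0.16492)/0.82323 + 332.5 = 483.7092, v = 680.8·(+0.14896)/0.82323 + 233.0 = 356.1843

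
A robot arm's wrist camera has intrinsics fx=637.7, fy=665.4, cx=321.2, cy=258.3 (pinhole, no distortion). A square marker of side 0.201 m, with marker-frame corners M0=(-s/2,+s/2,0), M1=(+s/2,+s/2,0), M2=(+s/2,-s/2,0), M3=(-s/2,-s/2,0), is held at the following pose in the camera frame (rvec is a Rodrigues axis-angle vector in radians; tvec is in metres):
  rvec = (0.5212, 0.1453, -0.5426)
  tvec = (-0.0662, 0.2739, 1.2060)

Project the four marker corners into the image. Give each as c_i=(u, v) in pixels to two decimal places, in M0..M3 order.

Intrinsics K: fx=637.7, fy=665.4, cx=321.2, cy=258.3
Marker side s = 0.201 m; corners in marker frame (Z=0):
  M0 = (-0.1005, +0.1005, 0)
  M1 = (+0.1005, +0.1005, 0)
  M2 = (+0.1005, -0.1005, 0)
  M3 = (-0.1005, -0.1005, 0)
rvec = (0.5212, 0.1453, -0.5426), |rvec| = θ = 0.76627 rad = 43.904°
Rodrigues: sinθ=0.69346, 1−cosθ=0.27950; R = I + sinθ·[k]× + (1−cosθ)·[k]×²:
    [+0.84981 +0.52709 -0.00312]
    [-0.45499 +0.73055 -0.50920]
    [-0.26611 +0.43414 +0.86064]
t = (-0.0662, 0.2739, 1.2060) m
M0: Pc = R·M0+t = (-0.09863, +0.39305, +1.27638); u = 637.7·(-0.09863)/1.27638 + 321.2 = 271.9209, v = 665.4·(+0.39305)/1.27638 + 258.3 = 463.2030
M1: Pc = R·M1+t = (+0.07218, +0.30159, +1.22289); u = 637.7·(+0.07218)/1.22289 + 321.2 = 358.8385, v = 665.4·(+0.30159)/1.22289 + 258.3 = 422.4038
M2: Pc = R·M2+t = (-0.03377, +0.15475, +1.13562); u = 637.7·(-0.03377)/1.13562 + 321.2 = 302.2387, v = 665.4·(+0.15475)/1.13562 + 258.3 = 348.9752
M3: Pc = R·M3+t = (-0.20458, +0.24621, +1.18911); u = 637.7·(-0.20458)/1.18911 + 321.2 = 211.4886, v = 665.4·(+0.24621)/1.18911 + 258.3 = 396.0713

c0=(271.92, 463.20) c1=(358.84, 422.40) c2=(302.24, 348.98) c3=(211.49, 396.07)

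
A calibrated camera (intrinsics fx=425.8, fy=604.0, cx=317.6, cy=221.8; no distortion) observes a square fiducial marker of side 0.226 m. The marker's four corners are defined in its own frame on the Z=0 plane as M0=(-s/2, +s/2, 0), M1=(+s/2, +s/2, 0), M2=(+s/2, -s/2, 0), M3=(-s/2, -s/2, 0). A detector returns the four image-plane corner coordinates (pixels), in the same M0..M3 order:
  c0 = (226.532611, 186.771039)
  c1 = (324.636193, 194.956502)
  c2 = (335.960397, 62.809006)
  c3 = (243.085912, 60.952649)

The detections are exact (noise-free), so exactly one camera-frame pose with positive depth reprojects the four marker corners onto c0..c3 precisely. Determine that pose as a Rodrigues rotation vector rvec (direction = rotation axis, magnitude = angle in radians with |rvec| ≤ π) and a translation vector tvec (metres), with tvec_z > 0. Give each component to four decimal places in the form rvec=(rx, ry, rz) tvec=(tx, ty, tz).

Intrinsics K: fx=425.8, fy=604.0, cx=317.6, cy=221.8
Marker side s = 0.226 m; corners in marker frame (Z=0):
  M0 = (-0.1130, +0.1130, 0)
  M1 = (+0.1130, +0.1130, 0)
  M2 = (+0.1130, -0.1130, 0)
  M3 = (-0.1130, -0.1130, 0)
Detected image corners:
  c0 = (226.532611, 186.771039) px
  c1 = (324.636193, 194.956502) px
  c2 = (335.960397, 62.809006) px
  c3 = (243.085912, 60.952649) px
Planar DLT: solve 8×8 A·h = b for H (H[2,2]=1):
  H  [+363.81003 -138.92816 +281.65417]
  H  [-4.31248 +535.96386 +124.32821]
  H  [-0.20652 -0.27245 +1.00000]
B = K⁻¹H; ‖b₁‖=1.031671, ‖b₂‖=1.031671; λ = 2/(‖b₁‖+‖b₂‖) = 0.969301, sign → tz>0 ⇒ λ=+0.969301
r₁ = λ·B[:,0] = (+0.97749,+0.06659,-0.20018); r₂ = λ·B[:,1] = (-0.11928,+0.95709,-0.26409)
r₃ = r₁×r₂ = (+0.17400,+0.28202,+0.94350); SVD([r₁ r₂ r₃]) → R = UVᵀ:
  R  [+0.97749 -0.11928 +0.17400]
  R  [+0.06659 +0.95709 +0.28202]
  R  [-0.20018 -0.26409 +0.94350]
t = (-0.08183, -0.15642, +0.96930) m
tr R = 2.878087; θ = arccos((tr R − 1)/2) = 0.350959 rad = 20.108°
axis k = ((R−Rᵀ)₃₂, (R−Rᵀ)₁₃, (R−Rᵀ)₂₁) / (2 sinθ) = (-0.794228, +0.544181, +0.270313)
rvec = θ·k = (-0.278742, +0.190985, +0.094869)

rvec=(-0.2787, 0.1910, 0.0949) tvec=(-0.0818, -0.1564, 0.9693)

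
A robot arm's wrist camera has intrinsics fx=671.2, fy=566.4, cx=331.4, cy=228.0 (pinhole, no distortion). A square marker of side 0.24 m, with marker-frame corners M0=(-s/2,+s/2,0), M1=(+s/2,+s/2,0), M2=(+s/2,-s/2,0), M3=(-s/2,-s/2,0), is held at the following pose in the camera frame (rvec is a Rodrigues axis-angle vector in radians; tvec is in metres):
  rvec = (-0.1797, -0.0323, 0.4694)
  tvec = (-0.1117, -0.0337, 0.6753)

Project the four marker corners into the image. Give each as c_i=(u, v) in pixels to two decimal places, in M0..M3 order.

Intrinsics K: fx=671.2, fy=566.4, cx=331.4, cy=228.0
Marker side s = 0.24 m; corners in marker frame (Z=0):
  M0 = (-0.1200, +0.1200, 0)
  M1 = (+0.1200, +0.1200, 0)
  M2 = (+0.1200, -0.1200, 0)
  M3 = (-0.1200, -0.1200, 0)
rvec = (-0.1797, -0.0323, 0.4694), |rvec| = θ = 0.50366 rad = 28.857°
Rodrigues: sinθ=0.48263, 1−cosθ=0.12418; R = I + sinθ·[k]× + (1−cosθ)·[k]×²:
    [+0.89163 -0.44696 -0.07224]
    [+0.45265 +0.87633 +0.16478]
    [-0.01034 -0.17962 +0.98368]
t = (-0.1117, -0.0337, 0.6753) m
M0: Pc = R·M0+t = (-0.27233, +0.01714, +0.65499); u = 671.2·(-0.27233)/0.65499 + 331.4 = 52.3274, v = 566.4·(+0.01714)/0.65499 + 228.0 = 242.8240
M1: Pc = R·M1+t = (-0.05834, +0.12578, +0.65250); u = 671.2·(-0.05834)/0.65250 + 331.4 = 271.3885, v = 566.4·(+0.12578)/0.65250 + 228.0 = 337.1799
M2: Pc = R·M2+t = (+0.04893, -0.08454, +0.69561); u = 671.2·(+0.04893)/0.69561 + 331.4 = 378.6139, v = 566.4·(-0.08454)/0.69561 + 228.0 = 159.1617
M3: Pc = R·M3+t = (-0.16506, -0.19318, +0.69810); u = 671.2·(-0.16506)/0.69810 + 331.4 = 172.6991, v = 566.4·(-0.19318)/0.69810 + 228.0 = 71.2653

c0=(52.33, 242.82) c1=(271.39, 337.18) c2=(378.61, 159.16) c3=(172.70, 71.27)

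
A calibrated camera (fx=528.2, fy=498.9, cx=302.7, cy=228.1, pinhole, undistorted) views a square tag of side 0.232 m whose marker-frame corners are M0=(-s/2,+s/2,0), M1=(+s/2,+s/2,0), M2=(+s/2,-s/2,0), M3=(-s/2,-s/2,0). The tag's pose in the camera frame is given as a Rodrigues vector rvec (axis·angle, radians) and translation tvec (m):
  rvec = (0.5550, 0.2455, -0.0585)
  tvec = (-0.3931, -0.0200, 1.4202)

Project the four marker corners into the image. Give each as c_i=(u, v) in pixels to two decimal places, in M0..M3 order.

c0=(130.60, 253.63) c1=(205.65, 255.52) c2=(185.83, 184.20) c3=(105.14, 185.08)

Intrinsics K: fx=528.2, fy=498.9, cx=302.7, cy=228.1
Marker side s = 0.232 m; corners in marker frame (Z=0):
  M0 = (-0.1160, +0.1160, 0)
  M1 = (+0.1160, +0.1160, 0)
  M2 = (+0.1160, -0.1160, 0)
  M3 = (-0.1160, -0.1160, 0)
rvec = (0.5550, 0.2455, -0.0585), |rvec| = θ = 0.60969 rad = 34.932°
Rodrigues: sinθ=0.57261, 1−cosθ=0.18017; R = I + sinθ·[k]× + (1−cosθ)·[k]×²:
    [+0.96913 +0.12098 +0.21483]
    [+0.01110 +0.84904 -0.52821]
    [-0.24631 +0.51429 +0.82149]
t = (-0.3931, -0.0200, 1.4202) m
M0: Pc = R·M0+t = (-0.49148, +0.07720, +1.50843); u = 528.2·(-0.49148)/1.50843 + 302.7 = 130.5990, v = 498.9·(+0.07720)/1.50843 + 228.1 = 253.6336
M1: Pc = R·M1+t = (-0.26665, +0.07978, +1.45129); u = 528.2·(-0.26665)/1.45129 + 302.7 = 205.6530, v = 498.9·(+0.07978)/1.45129 + 228.1 = 255.5242
M2: Pc = R·M2+t = (-0.29472, -0.11720, +1.33197); u = 528.2·(-0.29472)/1.33197 + 302.7 = 185.8291, v = 498.9·(-0.11720)/1.33197 + 228.1 = 184.2014
M3: Pc = R·M3+t = (-0.51955, -0.11978, +1.38911); u = 528.2·(-0.51955)/1.38911 + 302.7 = 105.1440, v = 498.9·(-0.11978)/1.38911 + 228.1 = 185.0824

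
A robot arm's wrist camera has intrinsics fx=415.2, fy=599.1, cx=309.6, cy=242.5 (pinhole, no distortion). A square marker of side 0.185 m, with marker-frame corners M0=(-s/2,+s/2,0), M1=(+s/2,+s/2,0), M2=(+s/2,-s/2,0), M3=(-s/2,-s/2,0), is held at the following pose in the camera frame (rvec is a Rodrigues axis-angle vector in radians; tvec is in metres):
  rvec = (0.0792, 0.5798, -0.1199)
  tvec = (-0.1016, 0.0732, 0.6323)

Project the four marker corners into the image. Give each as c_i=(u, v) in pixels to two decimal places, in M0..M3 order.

c0=(209.36, 393.50) c1=(300.85, 402.62) c2=(282.76, 214.75) c3=(192.96, 233.69)

Intrinsics K: fx=415.2, fy=599.1, cx=309.6, cy=242.5
Marker side s = 0.185 m; corners in marker frame (Z=0):
  M0 = (-0.0925, +0.0925, 0)
  M1 = (+0.0925, +0.0925, 0)
  M2 = (+0.0925, -0.0925, 0)
  M3 = (-0.0925, -0.0925, 0)
rvec = (0.0792, 0.5798, -0.1199), |rvec| = θ = 0.59734 rad = 34.225°
Rodrigues: sinθ=0.56245, 1−cosθ=0.17317; R = I + sinθ·[k]× + (1−cosθ)·[k]×²:
    [+0.82988 +0.13518 +0.54132]
    [-0.09061 +0.98998 -0.10831]
    [-0.55054 +0.04084 +0.83381]
t = (-0.1016, 0.0732, 0.6323) m
M0: Pc = R·M0+t = (-0.16586, +0.17315, +0.68700); u = 415.2·(-0.16586)/0.68700 + 309.6 = 209.3603, v = 599.1·(+0.17315)/0.68700 + 242.5 = 393.4994
M1: Pc = R·M1+t = (-0.01233, +0.15639, +0.58515); u = 415.2·(-0.01233)/0.58515 + 309.6 = 300.8497, v = 599.1·(+0.15639)/0.58515 + 242.5 = 402.6193
M2: Pc = R·M2+t = (-0.03734, -0.02675, +0.57760); u = 415.2·(-0.03734)/0.57760 + 309.6 = 282.7582, v = 599.1·(-0.02675)/0.57760 + 242.5 = 214.7495
M3: Pc = R·M3+t = (-0.19087, -0.00999, +0.67945); u = 415.2·(-0.19087)/0.67945 + 309.6 = 192.9635, v = 599.1·(-0.00999)/0.67945 + 242.5 = 233.6899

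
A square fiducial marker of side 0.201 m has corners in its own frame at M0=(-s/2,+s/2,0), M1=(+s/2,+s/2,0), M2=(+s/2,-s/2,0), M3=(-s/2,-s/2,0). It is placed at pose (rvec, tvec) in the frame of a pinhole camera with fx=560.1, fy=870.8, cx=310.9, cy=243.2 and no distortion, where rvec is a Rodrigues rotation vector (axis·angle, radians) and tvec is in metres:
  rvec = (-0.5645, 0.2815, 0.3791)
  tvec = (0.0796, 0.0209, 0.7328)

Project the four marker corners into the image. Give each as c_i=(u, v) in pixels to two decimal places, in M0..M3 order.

Intrinsics K: fx=560.1, fy=870.8, cx=310.9, cy=243.2
Marker side s = 0.201 m; corners in marker frame (Z=0):
  M0 = (-0.1005, +0.1005, 0)
  M1 = (+0.1005, +0.1005, 0)
  M2 = (+0.1005, -0.1005, 0)
  M3 = (-0.1005, -0.1005, 0)
rvec = (-0.5645, 0.2815, 0.3791), |rvec| = θ = 0.73595 rad = 42.167°
Rodrigues: sinθ=0.67129, 1−cosθ=0.25881; R = I + sinθ·[k]× + (1−cosθ)·[k]×²:
    [+0.89346 -0.42172 +0.15451]
    [+0.26986 +0.77906 +0.56590]
    [-0.35903 -0.46391 +0.80987]
t = (0.0796, 0.0209, 0.7328) m
M0: Pc = R·M0+t = (-0.05258, +0.07207, +0.72226); u = 560.1·(-0.05258)/0.72226 + 310.9 = 270.1279, v = 870.8·(+0.07207)/0.72226 + 243.2 = 330.0973
M1: Pc = R·M1+t = (+0.12701, +0.12632, +0.65009); u = 560.1·(+0.12701)/0.65009 + 310.9 = 420.3272, v = 870.8·(+0.12632)/0.65009 + 243.2 = 412.4008
M2: Pc = R·M2+t = (+0.21178, -0.03027, +0.74334); u = 560.1·(+0.21178)/0.74334 + 310.9 = 470.4713, v = 870.8·(-0.03027)/0.74334 + 243.2 = 207.7346
M3: Pc = R·M3+t = (+0.03219, -0.08452, +0.81551); u = 560.1·(+0.03219)/0.81551 + 310.9 = 333.0088, v = 870.8·(-0.08452)/0.81551 + 243.2 = 152.9528

c0=(270.13, 330.10) c1=(420.33, 412.40) c2=(470.47, 207.73) c3=(333.01, 152.95)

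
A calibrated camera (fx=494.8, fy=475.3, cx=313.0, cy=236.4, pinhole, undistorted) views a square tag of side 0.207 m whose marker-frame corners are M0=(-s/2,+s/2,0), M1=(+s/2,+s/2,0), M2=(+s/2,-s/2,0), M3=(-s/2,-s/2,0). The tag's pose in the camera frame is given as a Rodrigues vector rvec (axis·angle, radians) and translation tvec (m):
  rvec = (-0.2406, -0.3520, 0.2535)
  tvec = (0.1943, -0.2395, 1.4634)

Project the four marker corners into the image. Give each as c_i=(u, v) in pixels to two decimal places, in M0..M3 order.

Intrinsics K: fx=494.8, fy=475.3, cx=313.0, cy=236.4
Marker side s = 0.207 m; corners in marker frame (Z=0):
  M0 = (-0.1035, +0.1035, 0)
  M1 = (+0.1035, +0.1035, 0)
  M2 = (+0.1035, -0.1035, 0)
  M3 = (-0.1035, -0.1035, 0)
rvec = (-0.2406, -0.3520, 0.2535), |rvec| = θ = 0.49604 rad = 28.421°
Rodrigues: sinθ=0.47595, 1−cosθ=0.12053; R = I + sinθ·[k]× + (1−cosθ)·[k]×²:
    [+0.90783 -0.20175 -0.36762]
    [+0.28472 +0.94017 +0.18715]
    [+0.30787 -0.27456 +0.91095]
t = (0.1943, -0.2395, 1.4634) m
M0: Pc = R·M0+t = (+0.07946, -0.17166, +1.40312); u = 494.8·(+0.07946)/1.40312 + 313.0 = 341.0206, v = 475.3·(-0.17166)/1.40312 + 236.4 = 178.2507
M1: Pc = R·M1+t = (+0.26738, -0.11272, +1.46685); u = 494.8·(+0.26738)/1.46685 + 313.0 = 403.1931, v = 475.3·(-0.11272)/1.46685 + 236.4 = 199.8740
M2: Pc = R·M2+t = (+0.30914, -0.30734, +1.52368); u = 494.8·(+0.30914)/1.52368 + 313.0 = 413.3905, v = 475.3·(-0.30734)/1.52368 + 236.4 = 140.5280
M3: Pc = R·M3+t = (+0.12122, -0.36628, +1.45995); u = 494.8·(+0.12122)/1.45995 + 313.0 = 354.0834, v = 475.3·(-0.36628)/1.45995 + 236.4 = 117.1560

c0=(341.02, 178.25) c1=(403.19, 199.87) c2=(413.39, 140.53) c3=(354.08, 117.16)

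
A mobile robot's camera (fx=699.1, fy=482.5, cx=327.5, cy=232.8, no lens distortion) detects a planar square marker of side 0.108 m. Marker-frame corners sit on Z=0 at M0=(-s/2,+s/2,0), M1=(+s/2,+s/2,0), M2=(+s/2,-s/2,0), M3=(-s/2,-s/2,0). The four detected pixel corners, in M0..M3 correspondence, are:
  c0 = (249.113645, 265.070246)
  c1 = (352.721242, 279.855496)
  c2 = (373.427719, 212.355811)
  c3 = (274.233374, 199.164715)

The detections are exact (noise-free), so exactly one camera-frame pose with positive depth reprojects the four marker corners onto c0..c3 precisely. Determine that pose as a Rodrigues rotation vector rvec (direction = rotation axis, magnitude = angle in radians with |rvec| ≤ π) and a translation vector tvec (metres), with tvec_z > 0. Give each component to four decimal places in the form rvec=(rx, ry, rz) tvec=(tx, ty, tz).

rvec=(-0.3289, 0.0625, 0.2089) tvec=(-0.0158, 0.0083, 0.7260)

Intrinsics K: fx=699.1, fy=482.5, cx=327.5, cy=232.8
Marker side s = 0.108 m; corners in marker frame (Z=0):
  M0 = (-0.0540, +0.0540, 0)
  M1 = (+0.0540, +0.0540, 0)
  M2 = (+0.0540, -0.0540, 0)
  M3 = (-0.0540, -0.0540, 0)
Detected image corners:
  c0 = (249.113645, 265.070246) px
  c1 = (352.721242, 279.855496) px
  c2 = (373.427719, 212.355811) px
  c3 = (274.233374, 199.164715) px
Planar DLT: solve 8×8 A·h = b for H (H[2,2]=1):
  H  [+897.62715 -347.40356 +312.28402]
  H  [+98.12169 +514.14943 +238.28333]
  H  [-0.13059 -0.43250 +1.00000]
B = K⁻¹H; ‖b₁‖=1.377477, ‖b₂‖=1.377477; λ = 2/(‖b₁‖+‖b₂‖) = 0.725965, sign → tz>0 ⇒ λ=+0.725965
r₁ = λ·B[:,0] = (+0.97653,+0.19338,-0.09481); r₂ = λ·B[:,1] = (-0.21367,+0.92508,-0.31398)
r₃ = r₁×r₂ = (+0.02699,+0.32687,+0.94468); SVD([r₁ r₂ r₃]) → R = UVᵀ:
  R  [+0.97653 -0.21367 +0.02699]
  R  [+0.19338 +0.92508 +0.32687]
  R  [-0.09481 -0.31398 +0.94468]
t = (-0.01580, +0.00825, +0.72597) m
tr R = 2.846294; θ = arccos((tr R − 1)/2) = 0.394609 rad = 22.609°
axis k = ((R−Rᵀ)₃₂, (R−Rᵀ)₁₃, (R−Rᵀ)₂₁) / (2 sinθ) = (-0.833463, +0.158398, +0.529386)
rvec = θ·k = (-0.328892, +0.062505, +0.208901)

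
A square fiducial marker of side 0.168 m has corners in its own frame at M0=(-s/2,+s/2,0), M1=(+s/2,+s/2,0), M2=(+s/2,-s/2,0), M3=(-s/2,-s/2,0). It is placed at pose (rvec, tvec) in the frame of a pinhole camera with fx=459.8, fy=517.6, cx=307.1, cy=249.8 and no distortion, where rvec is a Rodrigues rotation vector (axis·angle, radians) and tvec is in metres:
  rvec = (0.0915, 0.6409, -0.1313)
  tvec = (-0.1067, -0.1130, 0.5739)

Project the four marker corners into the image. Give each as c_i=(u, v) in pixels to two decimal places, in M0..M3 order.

Intrinsics K: fx=459.8, fy=517.6, cx=307.1, cy=249.8
Marker side s = 0.168 m; corners in marker frame (Z=0):
  M0 = (-0.0840, +0.0840, 0)
  M1 = (+0.0840, +0.0840, 0)
  M2 = (+0.0840, -0.0840, 0)
  M3 = (-0.0840, -0.0840, 0)
rvec = (0.0915, 0.6409, -0.1313), |rvec| = θ = 0.66058 rad = 37.848°
Rodrigues: sinθ=0.61357, 1−cosθ=0.21036; R = I + sinθ·[k]× + (1−cosθ)·[k]×²:
    [+0.79367 +0.15023 +0.58950]
    [-0.09369 +0.98765 -0.12556]
    [-0.60109 +0.04442 +0.79795]
t = (-0.1067, -0.1130, 0.5739) m
M0: Pc = R·M0+t = (-0.16075, -0.02217, +0.62812); u = 459.8·(-0.16075)/0.62812 + 307.1 = 189.4278, v = 517.6·(-0.02217)/0.62812 + 249.8 = 231.5331
M1: Pc = R·M1+t = (-0.02741, -0.03791, +0.52714); u = 459.8·(-0.02741)/0.52714 + 307.1 = 283.1895, v = 517.6·(-0.03791)/0.52714 + 249.8 = 212.5792
M2: Pc = R·M2+t = (-0.05265, -0.20383, +0.51968); u = 459.8·(-0.05265)/0.51968 + 307.1 = 260.5158, v = 517.6·(-0.20383)/0.51968 + 249.8 = 46.7822
M3: Pc = R·M3+t = (-0.18599, -0.18809, +0.62066); u = 459.8·(-0.18599)/0.62066 + 307.1 = 169.3158, v = 517.6·(-0.18809)/0.62066 + 249.8 = 92.9395

c0=(189.43, 231.53) c1=(283.19, 212.58) c2=(260.52, 46.78) c3=(169.32, 92.94)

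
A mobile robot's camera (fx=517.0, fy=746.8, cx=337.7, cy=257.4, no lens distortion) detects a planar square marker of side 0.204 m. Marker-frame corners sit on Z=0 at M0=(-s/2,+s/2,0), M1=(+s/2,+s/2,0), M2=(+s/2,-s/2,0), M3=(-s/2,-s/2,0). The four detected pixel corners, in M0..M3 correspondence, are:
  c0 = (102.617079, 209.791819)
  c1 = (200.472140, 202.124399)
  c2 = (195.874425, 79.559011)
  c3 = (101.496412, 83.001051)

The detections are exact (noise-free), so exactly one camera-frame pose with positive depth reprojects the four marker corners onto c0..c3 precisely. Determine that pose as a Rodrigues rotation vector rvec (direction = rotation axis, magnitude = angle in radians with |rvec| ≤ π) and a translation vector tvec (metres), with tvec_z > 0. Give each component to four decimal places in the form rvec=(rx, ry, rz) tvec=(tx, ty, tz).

rvec=(-0.2201, -0.1743, -0.0896) tvec=(-0.4153, -0.1769, 1.1490)

Intrinsics K: fx=517.0, fy=746.8, cx=337.7, cy=257.4
Marker side s = 0.204 m; corners in marker frame (Z=0):
  M0 = (-0.1020, +0.1020, 0)
  M1 = (+0.1020, +0.1020, 0)
  M2 = (+0.1020, -0.1020, 0)
  M3 = (-0.1020, -0.1020, 0)
Detected image corners:
  c0 = (102.617079, 209.791819) px
  c1 = (200.472140, 202.124399) px
  c2 = (195.874425, 79.559011) px
  c3 = (101.496412, 83.001051) px
Planar DLT: solve 8×8 A·h = b for H (H[2,2]=1):
  H  [+494.72230 -13.17254 +150.86307]
  H  [-4.34223 +584.85705 +142.41685]
  H  [+0.15802 -0.18203 +1.00000]
B = K⁻¹H; ‖b₁‖=0.870285, ‖b₂‖=0.870285; λ = 2/(‖b₁‖+‖b₂‖) = 1.149049, sign → tz>0 ⇒ λ=+1.149049
r₁ = λ·B[:,0] = (+0.98094,-0.06926,+0.18157); r₂ = λ·B[:,1] = (+0.10735,+0.97197,-0.20916)
r₃ = r₁×r₂ = (-0.16200,+0.22467,+0.96088); SVD([r₁ r₂ r₃]) → R = UVᵀ:
  R  [+0.98094 +0.10735 -0.16200]
  R  [-0.06926 +0.97197 +0.22467]
  R  [+0.18157 -0.20916 +0.96088]
t = (-0.41525, -0.17692, +1.14905) m
tr R = 2.913783; θ = arccos((tr R − 1)/2) = 0.294693 rad = 16.885°
axis k = ((R−Rᵀ)₃₂, (R−Rᵀ)₁₃, (R−Rᵀ)₂₁) / (2 sinθ) = (-0.746830, -0.591447, -0.304032)
rvec = θ·k = (-0.220086, -0.174295, -0.089596)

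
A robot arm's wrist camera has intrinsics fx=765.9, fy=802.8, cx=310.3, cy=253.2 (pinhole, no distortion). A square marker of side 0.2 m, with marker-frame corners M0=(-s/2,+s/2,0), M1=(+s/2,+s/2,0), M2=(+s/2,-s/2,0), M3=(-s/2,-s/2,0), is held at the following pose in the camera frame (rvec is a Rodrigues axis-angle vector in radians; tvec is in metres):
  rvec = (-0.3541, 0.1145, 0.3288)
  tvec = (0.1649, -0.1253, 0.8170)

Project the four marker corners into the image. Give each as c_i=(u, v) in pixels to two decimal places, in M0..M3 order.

Intrinsics K: fx=765.9, fy=802.8, cx=310.3, cy=253.2
Marker side s = 0.2 m; corners in marker frame (Z=0):
  M0 = (-0.1000, +0.1000, 0)
  M1 = (+0.1000, +0.1000, 0)
  M2 = (+0.1000, -0.1000, 0)
  M3 = (-0.1000, -0.1000, 0)
rvec = (-0.3541, 0.1145, 0.3288), |rvec| = θ = 0.49659 rad = 28.453°
Rodrigues: sinθ=0.47643, 1−cosθ=0.12079; R = I + sinθ·[k]× + (1−cosθ)·[k]×²:
    [+0.94063 -0.33531 +0.05282]
    [+0.29559 +0.88563 +0.35816]
    [-0.16688 -0.32128 +0.93216]
t = (0.1649, -0.1253, 0.8170) m
M0: Pc = R·M0+t = (+0.03731, -0.06630, +0.80156); u = 765.9·(+0.03731)/0.80156 + 310.3 = 345.9467, v = 802.8·(-0.06630)/0.80156 + 253.2 = 186.8013
M1: Pc = R·M1+t = (+0.22543, -0.00718, +0.76818); u = 765.9·(+0.22543)/0.76818 + 310.3 = 535.0613, v = 802.8·(-0.00718)/0.76818 + 253.2 = 245.6990
M2: Pc = R·M2+t = (+0.29249, -0.18430, +0.83244); u = 765.9·(+0.29249)/0.83244 + 310.3 = 579.4134, v = 802.8·(-0.18430)/0.83244 + 253.2 = 75.4586
M3: Pc = R·M3+t = (+0.10437, -0.24342, +0.86582); u = 765.9·(+0.10437)/0.86582 + 310.3 = 402.6242, v = 802.8·(-0.24342)/0.86582 + 253.2 = 27.4945

c0=(345.95, 186.80) c1=(535.06, 245.70) c2=(579.41, 75.46) c3=(402.62, 27.49)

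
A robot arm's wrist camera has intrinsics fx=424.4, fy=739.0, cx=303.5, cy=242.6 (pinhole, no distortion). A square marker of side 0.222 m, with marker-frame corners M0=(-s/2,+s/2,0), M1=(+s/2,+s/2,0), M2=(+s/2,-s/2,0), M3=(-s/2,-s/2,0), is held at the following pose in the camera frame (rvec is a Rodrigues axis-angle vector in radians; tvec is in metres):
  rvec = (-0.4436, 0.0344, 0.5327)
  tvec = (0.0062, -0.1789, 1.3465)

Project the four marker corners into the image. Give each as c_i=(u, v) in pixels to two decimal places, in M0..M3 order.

c0=(256.84, 160.08) c1=(318.91, 219.71) c2=(352.06, 129.39) c3=(293.15, 75.60)

Intrinsics K: fx=424.4, fy=739.0, cx=303.5, cy=242.6
Marker side s = 0.222 m; corners in marker frame (Z=0):
  M0 = (-0.1110, +0.1110, 0)
  M1 = (+0.1110, +0.1110, 0)
  M2 = (+0.1110, -0.1110, 0)
  M3 = (-0.1110, -0.1110, 0)
rvec = (-0.4436, 0.0344, 0.5327), |rvec| = θ = 0.69407 rad = 39.767°
Rodrigues: sinθ=0.63967, 1−cosθ=0.23135; R = I + sinθ·[k]× + (1−cosθ)·[k]×²:
    [+0.86315 -0.49828 -0.08178]
    [+0.48362 +0.76922 +0.41763]
    [-0.14519 -0.40003 +0.90493]
t = (0.0062, -0.1789, 1.3465) m
M0: Pc = R·M0+t = (-0.14492, -0.14720, +1.31821); u = 424.4·(-0.14492)/1.31821 + 303.5 = 256.8433, v = 739.0·(-0.14720)/1.31821 + 242.6 = 160.0793
M1: Pc = R·M1+t = (+0.04670, -0.03984, +1.28598); u = 424.4·(+0.04670)/1.28598 + 303.5 = 318.9123, v = 739.0·(-0.03984)/1.28598 + 242.6 = 219.7084
M2: Pc = R·M2+t = (+0.15732, -0.21060, +1.37479); u = 424.4·(+0.15732)/1.37479 + 303.5 = 352.0646, v = 739.0·(-0.21060)/1.37479 + 242.6 = 129.3939
M3: Pc = R·M3+t = (-0.03430, -0.31796, +1.40702); u = 424.4·(-0.03430)/1.40702 + 303.5 = 293.1537, v = 739.0·(-0.31796)/1.40702 + 242.6 = 75.5973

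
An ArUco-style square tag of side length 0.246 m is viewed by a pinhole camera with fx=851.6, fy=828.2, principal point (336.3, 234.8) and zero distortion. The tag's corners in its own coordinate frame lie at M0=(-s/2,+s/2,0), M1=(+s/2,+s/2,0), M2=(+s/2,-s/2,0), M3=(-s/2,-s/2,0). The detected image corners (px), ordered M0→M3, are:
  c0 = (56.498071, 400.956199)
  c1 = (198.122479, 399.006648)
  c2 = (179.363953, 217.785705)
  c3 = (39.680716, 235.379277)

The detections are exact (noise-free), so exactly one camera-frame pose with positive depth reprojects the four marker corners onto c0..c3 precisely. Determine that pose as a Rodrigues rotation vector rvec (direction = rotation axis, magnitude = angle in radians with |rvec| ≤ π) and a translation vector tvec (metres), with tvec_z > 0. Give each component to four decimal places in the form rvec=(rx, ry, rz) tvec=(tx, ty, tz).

Intrinsics K: fx=851.6, fy=828.2, cx=336.3, cy=234.8
Marker side s = 0.246 m; corners in marker frame (Z=0):
  M0 = (-0.1230, +0.1230, 0)
  M1 = (+0.1230, +0.1230, 0)
  M2 = (+0.1230, -0.1230, 0)
  M3 = (-0.1230, -0.1230, 0)
Detected image corners:
  c0 = (56.498071, 400.956199) px
  c1 = (198.122479, 399.006648) px
  c2 = (179.363953, 217.785705) px
  c3 = (39.680716, 235.379277) px
Planar DLT: solve 8×8 A·h = b for H (H[2,2]=1):
  H  [+528.26556 +70.98751 +115.22860]
  H  [-154.82524 +700.41345 +313.39975]
  H  [-0.36729 -0.00965 +1.00000]
B = K⁻¹H; ‖b₁‖=0.852963, ‖b₂‖=0.852963; λ = 2/(‖b₁‖+‖b₂‖) = 1.172384, sign → tz>0 ⇒ λ=+1.172384
r₁ = λ·B[:,0] = (+0.89730,-0.09709,-0.43061); r₂ = λ·B[:,1] = (+0.10220,+0.99470,-0.01132)
r₃ = r₁×r₂ = (+0.42942,-0.03385,+0.90247); SVD([r₁ r₂ r₃]) → R = UVᵀ:
  R  [+0.89730 +0.10220 +0.42942]
  R  [-0.09709 +0.99470 -0.03385]
  R  [-0.43061 -0.01132 +0.90247]
t = (-0.30435, +0.11126, +1.17238) m
tr R = 2.794472; θ = arccos((tr R − 1)/2) = 0.457327 rad = 26.203°
axis k = ((R−Rᵀ)₃₂, (R−Rᵀ)₁₃, (R−Rᵀ)₂₁) / (2 sinθ) = (+0.025520, +0.973871, -0.225663)
rvec = θ·k = (+0.011671, +0.445378, -0.103202)

rvec=(0.0117, 0.4454, -0.1032) tvec=(-0.3043, 0.1113, 1.1724)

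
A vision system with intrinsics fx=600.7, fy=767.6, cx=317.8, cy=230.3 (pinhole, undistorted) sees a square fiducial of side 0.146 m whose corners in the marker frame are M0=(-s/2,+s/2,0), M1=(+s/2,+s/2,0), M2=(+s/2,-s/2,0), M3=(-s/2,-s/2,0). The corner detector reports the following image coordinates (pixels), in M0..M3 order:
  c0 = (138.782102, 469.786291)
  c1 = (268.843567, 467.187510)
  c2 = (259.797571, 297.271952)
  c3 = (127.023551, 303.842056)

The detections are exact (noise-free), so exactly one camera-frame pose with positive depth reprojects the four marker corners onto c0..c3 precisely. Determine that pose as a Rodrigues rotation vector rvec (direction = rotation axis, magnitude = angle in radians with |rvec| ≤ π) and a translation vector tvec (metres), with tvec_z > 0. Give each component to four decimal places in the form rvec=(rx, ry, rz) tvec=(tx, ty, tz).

Intrinsics K: fx=600.7, fy=767.6, cx=317.8, cy=230.3
Marker side s = 0.146 m; corners in marker frame (Z=0):
  M0 = (-0.0730, +0.0730, 0)
  M1 = (+0.0730, +0.0730, 0)
  M2 = (+0.0730, -0.0730, 0)
  M3 = (-0.0730, -0.0730, 0)
Detected image corners:
  c0 = (138.782102, 469.786291) px
  c1 = (268.843567, 467.187510) px
  c2 = (259.797571, 297.271952) px
  c3 = (127.023551, 303.842056) px
Planar DLT: solve 8×8 A·h = b for H (H[2,2]=1):
  H  [+868.68084 +101.91452 +197.91330]
  H  [-91.91623 +1209.21199 +385.49145]
  H  [-0.15778 +0.15386 +1.00000]
B = K⁻¹H; ‖b₁‖=1.539406, ‖b₂‖=1.539406; λ = 2/(‖b₁‖+‖b₂‖) = 0.649601, sign → tz>0 ⇒ λ=+0.649601
r₁ = λ·B[:,0] = (+0.99362,-0.04704,-0.10249); r₂ = λ·B[:,1] = (+0.05733,+0.99334,+0.09995)
r₃ = r₁×r₂ = (+0.09711,-0.10519,+0.98970); SVD([r₁ r₂ r₃]) → R = UVᵀ:
  R  [+0.99362 +0.05733 +0.09711]
  R  [-0.04704 +0.99334 -0.10519]
  R  [-0.10249 +0.09995 +0.98970]
t = (-0.12965, +0.13133, +0.64960) m
tr R = 2.976660; θ = arccos((tr R − 1)/2) = 0.152923 rad = 8.762°
axis k = ((R−Rᵀ)₃₂, (R−Rᵀ)₁₃, (R−Rᵀ)₂₁) / (2 sinθ) = (+0.673346, +0.655168, -0.342580)
rvec = θ·k = (+0.102970, +0.100190, -0.052388)

rvec=(0.1030, 0.1002, -0.0524) tvec=(-0.1296, 0.1313, 0.6496)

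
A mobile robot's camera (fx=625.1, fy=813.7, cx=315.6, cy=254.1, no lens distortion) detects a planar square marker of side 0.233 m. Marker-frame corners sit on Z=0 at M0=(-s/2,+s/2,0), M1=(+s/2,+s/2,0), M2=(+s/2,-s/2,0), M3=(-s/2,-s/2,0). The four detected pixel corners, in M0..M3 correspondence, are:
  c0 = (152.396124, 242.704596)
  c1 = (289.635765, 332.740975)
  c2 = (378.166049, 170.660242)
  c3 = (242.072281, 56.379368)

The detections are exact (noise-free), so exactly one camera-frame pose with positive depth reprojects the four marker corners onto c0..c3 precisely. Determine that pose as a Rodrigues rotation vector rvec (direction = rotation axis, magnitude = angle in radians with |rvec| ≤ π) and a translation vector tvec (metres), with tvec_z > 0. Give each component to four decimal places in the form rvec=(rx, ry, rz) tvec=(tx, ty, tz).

Intrinsics K: fx=625.1, fy=813.7, cx=315.6, cy=254.1
Marker side s = 0.233 m; corners in marker frame (Z=0):
  M0 = (-0.1165, +0.1165, 0)
  M1 = (+0.1165, +0.1165, 0)
  M2 = (+0.1165, -0.1165, 0)
  M3 = (-0.1165, -0.1165, 0)
Detected image corners:
  c0 = (152.396124, 242.704596) px
  c1 = (289.635765, 332.740975) px
  c2 = (378.166049, 170.660242) px
  c3 = (242.072281, 56.379368) px
Planar DLT: solve 8×8 A·h = b for H (H[2,2]=1):
  H  [+705.43212 -314.38665 +267.80189]
  H  [+526.65089 +796.23719 +205.87802]
  H  [+0.44737 +0.25569 +1.00000]
B = K⁻¹H; ‖b₁‖=1.128046, ‖b₂‖=1.128046; λ = 2/(‖b₁‖+‖b₂‖) = 0.886489, sign → tz>0 ⇒ λ=+0.886489
r₁ = λ·B[:,0] = (+0.80018,+0.44992,+0.39659); r₂ = λ·B[:,1] = (-0.56029,+0.79668,+0.22666)
r₃ = r₁×r₂ = (-0.21397,-0.40358,+0.88957); SVD([r₁ r₂ r₃]) → R = UVᵀ:
  R  [+0.80018 -0.56029 -0.21397]
  R  [+0.44992 +0.79668 -0.40358]
  R  [+0.39659 +0.22666 +0.88957]
t = (-0.06779, -0.05254, +0.88649) m
tr R = 2.486439; θ = arccos((tr R − 1)/2) = 0.732927 rad = 41.994°
axis k = ((R−Rᵀ)₃₂, (R−Rᵀ)₁₃, (R−Rᵀ)₂₁) / (2 sinθ) = (+0.470998, -0.456291, +0.754957)
rvec = θ·k = (+0.345207, -0.334427, +0.553328)

rvec=(0.3452, -0.3344, 0.5533) tvec=(-0.0678, -0.0525, 0.8865)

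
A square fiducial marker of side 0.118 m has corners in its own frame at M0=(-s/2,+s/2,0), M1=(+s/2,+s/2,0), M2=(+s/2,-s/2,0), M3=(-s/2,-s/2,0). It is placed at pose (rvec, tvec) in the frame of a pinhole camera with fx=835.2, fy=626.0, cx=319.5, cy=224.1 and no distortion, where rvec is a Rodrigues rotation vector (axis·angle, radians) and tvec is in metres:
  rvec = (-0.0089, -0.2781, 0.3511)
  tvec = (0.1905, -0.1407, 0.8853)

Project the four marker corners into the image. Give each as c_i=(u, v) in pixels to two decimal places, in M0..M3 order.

c0=(432.66, 147.94) c1=(527.64, 178.65) c2=(562.96, 102.27) c3=(469.99, 69.03)

Intrinsics K: fx=835.2, fy=626.0, cx=319.5, cy=224.1
Marker side s = 0.118 m; corners in marker frame (Z=0):
  M0 = (-0.0590, +0.0590, 0)
  M1 = (+0.0590, +0.0590, 0)
  M2 = (+0.0590, -0.0590, 0)
  M3 = (-0.0590, -0.0590, 0)
rvec = (-0.0089, -0.2781, 0.3511), |rvec| = θ = 0.44798 rad = 25.668°
Rodrigues: sinθ=0.43315, 1−cosθ=0.09868; R = I + sinθ·[k]× + (1−cosθ)·[k]×²:
    [+0.90136 -0.33826 -0.27043]
    [+0.34069 +0.93935 -0.03940]
    [+0.26735 -0.05661 +0.96193]
t = (0.1905, -0.1407, 0.8853) m
M0: Pc = R·M0+t = (+0.11736, -0.10538, +0.86619); u = 835.2·(+0.11736)/0.86619 + 319.5 = 432.6642, v = 626.0·(-0.10538)/0.86619 + 224.1 = 147.9416
M1: Pc = R·M1+t = (+0.22372, -0.06518, +0.89773); u = 835.2·(+0.22372)/0.89773 + 319.5 = 527.6392, v = 626.0·(-0.06518)/0.89773 + 224.1 = 178.6509
M2: Pc = R·M2+t = (+0.26364, -0.17602, +0.90441); u = 835.2·(+0.26364)/0.90441 + 319.5 = 562.9614, v = 626.0·(-0.17602)/0.90441 + 224.1 = 102.2653
M3: Pc = R·M3+t = (+0.15728, -0.21622, +0.87287); u = 835.2·(+0.15728)/0.87287 + 319.5 = 469.9900, v = 626.0·(-0.21622)/0.87287 + 224.1 = 69.0302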